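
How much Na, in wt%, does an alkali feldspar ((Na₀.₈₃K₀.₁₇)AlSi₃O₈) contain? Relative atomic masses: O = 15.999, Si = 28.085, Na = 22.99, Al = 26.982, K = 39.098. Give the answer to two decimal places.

M((Na₀.₈₃K₀.₁₇)AlSi₃O₈) = 264.957 g/mol.
Na contributes 0.83 × 22.99 = 19.082 g per mole.
19.082/264.957 = 0.0720 → 7.20%.

7.20 wt%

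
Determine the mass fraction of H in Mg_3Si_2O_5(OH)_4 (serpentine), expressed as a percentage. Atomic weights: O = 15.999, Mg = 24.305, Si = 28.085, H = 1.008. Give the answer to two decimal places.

1.46 mass %

Formula mass = 3*24.305 + 2*28.085 + 9*15.999 + 4*1.008 = 277.108 g/mol, of which 4.032 g is H.
So H makes up 4.032/277.108 = 0.0146 of the mass, i.e. 1.46%.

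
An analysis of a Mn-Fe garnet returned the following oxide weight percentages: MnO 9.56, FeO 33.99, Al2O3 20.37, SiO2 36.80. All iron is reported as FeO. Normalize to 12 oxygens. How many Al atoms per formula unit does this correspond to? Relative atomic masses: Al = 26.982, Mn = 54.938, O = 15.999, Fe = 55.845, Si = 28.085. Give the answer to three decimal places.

MnO: 9.56/70.937 = 0.13477 mol → 0.13477 mol Mn, 0.13477 mol O.
FeO: 33.99/71.844 = 0.47311 mol → 0.47311 mol Fe, 0.47311 mol O.
Al2O3: 20.37/101.961 = 0.19978 mol → 0.39956 mol Al, 0.59934 mol O.
SiO2: 36.80/60.083 = 0.61249 mol → 0.61249 mol Si, 1.22498 mol O.
Total oxygen = 2.43220 mol. Normalization factor = 12/2.43220 = 4.93380.
Al per 12 O = 0.39956 × 4.93380 = 1.971.

1.971 Al apfu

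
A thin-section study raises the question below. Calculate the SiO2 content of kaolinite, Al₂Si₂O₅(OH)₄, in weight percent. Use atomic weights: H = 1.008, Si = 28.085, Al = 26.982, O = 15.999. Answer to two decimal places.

Molar mass of Al₂Si₂O₅(OH)₄ = 2·26.982 + 2·28.085 + 9·15.999 + 4·1.008 = 258.157 g/mol.
Each formula unit contains 2 Si, equivalent to 2/1 = 2.0000 mol SiO2.
M(SiO2) = 1×28.085 + 2×15.999 = 60.083 g/mol.
Mass of SiO2 per formula unit = 2.0000 × 60.083 = 120.166 g.
SiO2 wt% = 120.166 / 258.157 × 100 = 46.55%.

46.55 wt%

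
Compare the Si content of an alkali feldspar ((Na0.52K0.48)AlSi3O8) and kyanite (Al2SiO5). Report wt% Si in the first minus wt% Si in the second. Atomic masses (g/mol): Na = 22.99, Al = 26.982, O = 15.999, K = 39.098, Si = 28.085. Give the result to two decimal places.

13.88 percentage points

First mineral: 84.255 g Si in 269.951 g formula = 31.21 wt% Si.
Second mineral: 28.085 g Si in 162.044 g formula = 17.33 wt% Si.
31.21% − 17.33% gives a difference of 13.88 percentage points.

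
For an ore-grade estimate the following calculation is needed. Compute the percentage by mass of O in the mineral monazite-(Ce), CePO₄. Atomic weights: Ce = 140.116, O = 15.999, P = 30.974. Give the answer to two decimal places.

27.22 mass %

M(CePO₄) = 235.086 g/mol.
O contributes 4 × 15.999 = 63.996 g per mole.
63.996/235.086 = 0.2722 → 27.22%.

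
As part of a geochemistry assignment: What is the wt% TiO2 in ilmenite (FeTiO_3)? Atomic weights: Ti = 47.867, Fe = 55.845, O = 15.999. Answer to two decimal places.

Formula mass = 151.709 g/mol.
1 Ti → 1.0000 mol TiO2 per formula unit; M(TiO2) = 79.865, so TiO2 mass = 79.865 g.
79.865/151.709 × 100 = 52.64 wt%.

52.64 wt%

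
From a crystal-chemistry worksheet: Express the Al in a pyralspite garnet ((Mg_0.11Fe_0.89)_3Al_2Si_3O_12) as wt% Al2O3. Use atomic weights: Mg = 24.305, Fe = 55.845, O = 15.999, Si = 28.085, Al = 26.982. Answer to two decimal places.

M((Mg_0.11Fe_0.89)_3Al_2Si_3O_12) = 487.334 g/mol; M(Al2O3) = 101.961 g/mol.
Moles Al2O3 per formula unit = 2 Al ÷ 2 = 1.0000.
Al2O3 fraction = (1.0000 × 101.961) / 487.334 = 101.961/487.334 = 0.2092.

20.92 wt%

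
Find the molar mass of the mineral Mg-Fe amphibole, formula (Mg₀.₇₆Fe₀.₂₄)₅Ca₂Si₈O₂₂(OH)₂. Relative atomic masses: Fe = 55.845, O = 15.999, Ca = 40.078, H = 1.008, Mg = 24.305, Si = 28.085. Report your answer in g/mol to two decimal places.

M = 3.80×24.305 + 1.20×55.845 + 2×40.078 + 8×28.085 + 24×15.999 + 2×1.008

850.20 g/mol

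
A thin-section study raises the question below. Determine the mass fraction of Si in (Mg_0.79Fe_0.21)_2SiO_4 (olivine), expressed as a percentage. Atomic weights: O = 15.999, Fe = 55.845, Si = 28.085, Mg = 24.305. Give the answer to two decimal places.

M((Mg_0.79Fe_0.21)_2SiO_4) = 153.938 g/mol.
Si contributes 1 × 28.085 = 28.085 g per mole.
28.085/153.938 = 0.1824 → 18.24%.

18.24 weight percent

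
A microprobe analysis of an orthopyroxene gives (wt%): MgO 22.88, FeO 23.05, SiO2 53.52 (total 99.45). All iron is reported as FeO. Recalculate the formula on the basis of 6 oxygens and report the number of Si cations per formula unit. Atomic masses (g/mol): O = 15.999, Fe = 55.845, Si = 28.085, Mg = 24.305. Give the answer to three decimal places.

2.002 Si apfu

MgO: 22.88/40.304 = 0.56769 mol → 0.56769 mol Mg, 0.56769 mol O.
FeO: 23.05/71.844 = 0.32083 mol → 0.32083 mol Fe, 0.32083 mol O.
SiO2: 53.52/60.083 = 0.89077 mol → 0.89077 mol Si, 1.78154 mol O.
Total oxygen = 2.67006 mol. Normalization factor = 6/2.67006 = 2.24714.
Si per 6 O = 0.89077 × 2.24714 = 2.002.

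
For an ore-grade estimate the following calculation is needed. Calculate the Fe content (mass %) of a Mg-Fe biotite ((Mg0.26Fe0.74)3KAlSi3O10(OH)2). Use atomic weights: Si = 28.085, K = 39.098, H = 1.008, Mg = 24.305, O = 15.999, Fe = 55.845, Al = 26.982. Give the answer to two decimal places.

M((Mg0.26Fe0.74)3KAlSi3O10(OH)2) = 487.273 g/mol.
Fe contributes 2.22 × 55.845 = 123.976 g per mole.
123.976/487.273 = 0.2544 → 25.44%.

25.44 mass %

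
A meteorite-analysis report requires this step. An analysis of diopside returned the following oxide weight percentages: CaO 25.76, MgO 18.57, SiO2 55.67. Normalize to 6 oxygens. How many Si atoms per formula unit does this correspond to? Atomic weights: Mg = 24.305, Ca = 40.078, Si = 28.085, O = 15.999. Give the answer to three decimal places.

2.005 Si apfu

CaO: 25.76/56.077 = 0.45937 mol → 0.45937 mol Ca, 0.45937 mol O.
MgO: 18.57/40.304 = 0.46075 mol → 0.46075 mol Mg, 0.46075 mol O.
SiO2: 55.67/60.083 = 0.92655 mol → 0.92655 mol Si, 1.85310 mol O.
Total oxygen = 2.77322 mol. Normalization factor = 6/2.77322 = 2.16355.
Si per 6 O = 0.92655 × 2.16355 = 2.005.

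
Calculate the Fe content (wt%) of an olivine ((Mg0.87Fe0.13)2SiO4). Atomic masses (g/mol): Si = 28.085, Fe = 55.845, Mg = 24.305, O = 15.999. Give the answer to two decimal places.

Formula mass = 1.74×24.305 + 0.26×55.845 + 1×28.085 + 4×15.999 = 148.891 g/mol, of which 14.520 g is Fe.
So Fe makes up 14.520/148.891 = 0.0975 of the mass, i.e. 9.75%.

9.75 wt%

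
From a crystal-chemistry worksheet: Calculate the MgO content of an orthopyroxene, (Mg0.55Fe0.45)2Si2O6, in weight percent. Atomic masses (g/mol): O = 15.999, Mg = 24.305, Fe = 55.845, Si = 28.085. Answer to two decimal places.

Formula mass = 229.160 g/mol.
1.10 Mg → 1.1000 mol MgO per formula unit; M(MgO) = 40.304, so MgO mass = 44.334 g.
44.334/229.160 × 100 = 19.35 wt%.

19.35 wt%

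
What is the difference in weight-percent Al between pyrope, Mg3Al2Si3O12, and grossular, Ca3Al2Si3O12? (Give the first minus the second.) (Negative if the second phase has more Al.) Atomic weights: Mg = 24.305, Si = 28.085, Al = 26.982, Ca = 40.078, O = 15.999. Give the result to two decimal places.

1.41 percentage points

First mineral: 53.964 g Al in 403.122 g formula = 13.39 wt% Al.
Second mineral: 53.964 g Al in 450.441 g formula = 11.98 wt% Al.
13.39% − 11.98% gives a difference of 1.41 percentage points.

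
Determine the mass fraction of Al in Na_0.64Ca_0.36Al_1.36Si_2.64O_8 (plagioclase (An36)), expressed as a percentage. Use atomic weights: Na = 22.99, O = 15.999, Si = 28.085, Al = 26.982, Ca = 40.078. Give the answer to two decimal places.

M(Na_0.64Ca_0.36Al_1.36Si_2.64O_8) = 267.974 g/mol.
Al contributes 1.36 × 26.982 = 36.696 g per mole.
36.696/267.974 = 0.1369 → 13.69%.

13.69 mass %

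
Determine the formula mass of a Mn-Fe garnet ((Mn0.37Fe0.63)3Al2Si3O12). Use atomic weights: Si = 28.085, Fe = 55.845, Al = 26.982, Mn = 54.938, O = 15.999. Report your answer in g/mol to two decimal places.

The formula mass is the sum 1.11(54.938) + 1.89(55.845) + 2(26.982) + 3(28.085) + 12(15.999).

496.74 g/mol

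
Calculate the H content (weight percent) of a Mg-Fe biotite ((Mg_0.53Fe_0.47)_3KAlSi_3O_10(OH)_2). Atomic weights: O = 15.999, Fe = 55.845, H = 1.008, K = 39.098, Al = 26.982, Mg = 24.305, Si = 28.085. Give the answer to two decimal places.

Molar mass of (Mg_0.53Fe_0.47)_3KAlSi_3O_10(OH)_2: 1.59×24.305 + 1.41×55.845 + 1×39.098 + 1×26.982 + 3×28.085 + 12×15.999 + 2×1.008 = 461.725 g/mol.
Mass of H per formula unit: 2 × 1.008 = 2.016 g.
Weight fraction H = 2.016 / 461.725 = 0.0044.

0.44 weight percent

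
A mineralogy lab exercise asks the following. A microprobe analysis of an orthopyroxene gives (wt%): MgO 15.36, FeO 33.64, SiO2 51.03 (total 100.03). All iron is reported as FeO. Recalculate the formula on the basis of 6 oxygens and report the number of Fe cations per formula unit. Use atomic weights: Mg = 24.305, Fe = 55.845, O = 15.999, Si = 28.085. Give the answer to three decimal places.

1.103 Fe apfu

MgO (M=40.304): mol = 0.38110; Mg = 0.38110, O = 0.38110.
FeO (M=71.844): mol = 0.46824; Fe = 0.46824, O = 0.46824.
SiO2 (M=60.083): mol = 0.84933; Si = 0.84933, O = 1.69866.
ΣO = 2.54800; factor = 6/ΣO = 2.35479.
Fe apfu = 0.46824 × 2.35479 = 1.103.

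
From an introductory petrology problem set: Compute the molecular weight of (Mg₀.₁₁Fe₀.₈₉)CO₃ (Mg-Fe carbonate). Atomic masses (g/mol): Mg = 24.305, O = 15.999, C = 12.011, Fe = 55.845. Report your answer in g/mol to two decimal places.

M = 0.11·24.305 + 0.89·55.845 + 1·12.011 + 3·15.999

112.38 g/mol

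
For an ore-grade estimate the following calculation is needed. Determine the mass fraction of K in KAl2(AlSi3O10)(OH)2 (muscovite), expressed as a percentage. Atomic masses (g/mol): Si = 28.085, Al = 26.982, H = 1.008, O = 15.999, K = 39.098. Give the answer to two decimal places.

9.82 wt%

Molar mass of KAl2(AlSi3O10)(OH)2: 1×39.098 + 3×26.982 + 3×28.085 + 12×15.999 + 2×1.008 = 398.303 g/mol.
Mass of K per formula unit: 1 × 39.098 = 39.098 g.
Weight fraction K = 39.098 / 398.303 = 0.0982.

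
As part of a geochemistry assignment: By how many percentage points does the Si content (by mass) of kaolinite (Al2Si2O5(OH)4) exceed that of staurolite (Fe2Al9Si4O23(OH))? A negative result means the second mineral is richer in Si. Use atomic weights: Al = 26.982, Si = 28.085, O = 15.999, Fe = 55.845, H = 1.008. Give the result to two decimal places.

First mineral: 56.170 g Si in 258.157 g formula = 21.76 wt% Si.
Second mineral: 112.340 g Si in 851.852 g formula = 13.19 wt% Si.
21.76% − 13.19% gives a difference of 8.57 percentage points.

8.57 percentage points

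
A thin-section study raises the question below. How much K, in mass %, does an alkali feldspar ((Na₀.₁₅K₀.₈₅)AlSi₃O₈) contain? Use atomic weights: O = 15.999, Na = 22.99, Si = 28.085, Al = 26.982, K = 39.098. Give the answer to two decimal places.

12.04 mass %

Molar mass of (Na₀.₁₅K₀.₈₅)AlSi₃O₈: 0.15·22.99 + 0.85·39.098 + 1·26.982 + 3·28.085 + 8·15.999 = 275.911 g/mol.
Mass of K per formula unit: 0.85 × 39.098 = 33.233 g.
Weight fraction K = 33.233 / 275.911 = 0.1204.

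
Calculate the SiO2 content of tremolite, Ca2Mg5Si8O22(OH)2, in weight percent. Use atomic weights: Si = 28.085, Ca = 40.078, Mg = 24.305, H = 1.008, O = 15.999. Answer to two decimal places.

Formula mass = 812.353 g/mol.
8 Si → 8.0000 mol SiO2 per formula unit; M(SiO2) = 60.083, so SiO2 mass = 480.664 g.
480.664/812.353 × 100 = 59.17 wt%.

59.17 wt%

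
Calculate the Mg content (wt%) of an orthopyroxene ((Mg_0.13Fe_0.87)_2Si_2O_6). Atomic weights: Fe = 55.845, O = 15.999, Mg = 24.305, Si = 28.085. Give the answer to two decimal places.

2.47 wt%

Molar mass of (Mg_0.13Fe_0.87)_2Si_2O_6: 0.26*24.305 + 1.74*55.845 + 2*28.085 + 6*15.999 = 255.654 g/mol.
Mass of Mg per formula unit: 0.26 × 24.305 = 6.319 g.
Weight fraction Mg = 6.319 / 255.654 = 0.0247.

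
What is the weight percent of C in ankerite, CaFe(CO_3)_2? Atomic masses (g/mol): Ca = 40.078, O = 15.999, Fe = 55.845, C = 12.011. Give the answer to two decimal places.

11.12 mass %

M(CaFe(CO_3)_2) = 215.939 g/mol.
C contributes 2 × 12.011 = 24.022 g per mole.
24.022/215.939 = 0.1112 → 11.12%.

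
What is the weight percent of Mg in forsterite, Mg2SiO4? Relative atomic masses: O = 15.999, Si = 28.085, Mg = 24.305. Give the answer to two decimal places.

34.55 weight percent

M(Mg2SiO4) = 140.691 g/mol.
Mg contributes 2 × 24.305 = 48.610 g per mole.
48.610/140.691 = 0.3455 → 34.55%.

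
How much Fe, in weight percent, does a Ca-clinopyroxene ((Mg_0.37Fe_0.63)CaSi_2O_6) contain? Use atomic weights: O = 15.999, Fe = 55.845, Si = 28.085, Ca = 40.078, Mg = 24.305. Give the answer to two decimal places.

14.88 weight percent

Molar mass of (Mg_0.37Fe_0.63)CaSi_2O_6: 0.37·24.305 + 0.63·55.845 + 1·40.078 + 2·28.085 + 6·15.999 = 236.417 g/mol.
Mass of Fe per formula unit: 0.63 × 55.845 = 35.182 g.
Weight fraction Fe = 35.182 / 236.417 = 0.1488.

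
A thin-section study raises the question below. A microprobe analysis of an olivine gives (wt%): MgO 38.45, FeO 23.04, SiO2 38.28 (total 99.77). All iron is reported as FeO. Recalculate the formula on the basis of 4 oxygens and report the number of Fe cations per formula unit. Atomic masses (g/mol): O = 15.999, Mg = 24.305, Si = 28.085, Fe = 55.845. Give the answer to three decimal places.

MgO: 38.45/40.304 = 0.95400 mol → 0.95400 mol Mg, 0.95400 mol O.
FeO: 23.04/71.844 = 0.32069 mol → 0.32069 mol Fe, 0.32069 mol O.
SiO2: 38.28/60.083 = 0.63712 mol → 0.63712 mol Si, 1.27424 mol O.
Total oxygen = 2.54893 mol. Normalization factor = 4/2.54893 = 1.56929.
Fe per 4 O = 0.32069 × 1.56929 = 0.503.

0.503 Fe apfu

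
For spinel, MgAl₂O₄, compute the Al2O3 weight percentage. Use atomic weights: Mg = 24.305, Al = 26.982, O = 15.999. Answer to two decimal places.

71.67 wt%

Formula mass = 142.265 g/mol.
2 Al → 1.0000 mol Al2O3 per formula unit; M(Al2O3) = 101.961, so Al2O3 mass = 101.961 g.
101.961/142.265 × 100 = 71.67 wt%.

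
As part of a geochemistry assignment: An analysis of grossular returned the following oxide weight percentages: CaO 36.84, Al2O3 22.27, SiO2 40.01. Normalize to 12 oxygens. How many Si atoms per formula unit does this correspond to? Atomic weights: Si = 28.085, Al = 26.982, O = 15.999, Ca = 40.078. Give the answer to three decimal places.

CaO (M=56.077): mol = 0.65695; Ca = 0.65695, O = 0.65695.
Al2O3 (M=101.961): mol = 0.21842; Al = 0.43684, O = 0.65526.
SiO2 (M=60.083): mol = 0.66591; Si = 0.66591, O = 1.33182.
ΣO = 2.64403; factor = 12/ΣO = 4.53853.
Si apfu = 0.66591 × 4.53853 = 3.022.

3.022 Si apfu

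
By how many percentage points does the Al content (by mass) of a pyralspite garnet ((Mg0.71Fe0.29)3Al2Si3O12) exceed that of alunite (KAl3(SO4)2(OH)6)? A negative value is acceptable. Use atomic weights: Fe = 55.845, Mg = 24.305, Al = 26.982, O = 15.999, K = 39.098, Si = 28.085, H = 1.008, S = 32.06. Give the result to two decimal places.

-7.01 percentage points

Al in (Mg0.71Fe0.29)3Al2Si3O12: molar mass 430.562 g/mol; 2×26.982 = 53.964 g → 12.53 wt%.
Al in KAl3(SO4)2(OH)6: molar mass 414.198 g/mol; 3×26.982 = 80.946 g → 19.54 wt%.
Difference = 12.53 − 19.54 = -7.01 percentage points.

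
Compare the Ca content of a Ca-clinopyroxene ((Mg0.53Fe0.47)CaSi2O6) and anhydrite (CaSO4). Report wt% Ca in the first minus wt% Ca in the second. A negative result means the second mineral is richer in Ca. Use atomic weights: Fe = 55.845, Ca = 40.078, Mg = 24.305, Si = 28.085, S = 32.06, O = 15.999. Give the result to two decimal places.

First mineral: 40.078 g Ca in 231.371 g formula = 17.32 wt% Ca.
Second mineral: 40.078 g Ca in 136.134 g formula = 29.44 wt% Ca.
17.32% − 29.44% gives a difference of -12.12 percentage points.

-12.12 percentage points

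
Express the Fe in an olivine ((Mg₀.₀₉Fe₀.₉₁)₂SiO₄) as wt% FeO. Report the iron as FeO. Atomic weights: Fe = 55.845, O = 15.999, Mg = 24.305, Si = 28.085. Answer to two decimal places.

66.01 wt%

Molar mass of (Mg₀.₀₉Fe₀.₉₁)₂SiO₄ = 0.18*24.305 + 1.82*55.845 + 1*28.085 + 4*15.999 = 198.094 g/mol.
Each formula unit contains 1.82 Fe, equivalent to 1.82/1 = 1.8200 mol FeO.
M(FeO) = 1×55.845 + 1×15.999 = 71.844 g/mol.
Mass of FeO per formula unit = 1.8200 × 71.844 = 130.756 g.
FeO wt% = 130.756 / 198.094 × 100 = 66.01%.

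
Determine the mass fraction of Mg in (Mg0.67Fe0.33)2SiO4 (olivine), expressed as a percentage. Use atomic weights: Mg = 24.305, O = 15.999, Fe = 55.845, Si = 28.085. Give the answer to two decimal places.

20.17 wt%

Molar mass of (Mg0.67Fe0.33)2SiO4: 1.34*24.305 + 0.66*55.845 + 1*28.085 + 4*15.999 = 161.507 g/mol.
Mass of Mg per formula unit: 1.34 × 24.305 = 32.569 g.
Weight fraction Mg = 32.569 / 161.507 = 0.2017.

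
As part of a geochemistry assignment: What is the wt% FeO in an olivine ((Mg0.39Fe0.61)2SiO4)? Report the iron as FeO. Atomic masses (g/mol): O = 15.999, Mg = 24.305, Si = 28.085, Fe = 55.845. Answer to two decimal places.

48.92 wt%

Molar mass of (Mg0.39Fe0.61)2SiO4 = 0.78·24.305 + 1.22·55.845 + 1·28.085 + 4·15.999 = 179.170 g/mol.
Each formula unit contains 1.22 Fe, equivalent to 1.22/1 = 1.2200 mol FeO.
M(FeO) = 1×55.845 + 1×15.999 = 71.844 g/mol.
Mass of FeO per formula unit = 1.2200 × 71.844 = 87.650 g.
FeO wt% = 87.650 / 179.170 × 100 = 48.92%.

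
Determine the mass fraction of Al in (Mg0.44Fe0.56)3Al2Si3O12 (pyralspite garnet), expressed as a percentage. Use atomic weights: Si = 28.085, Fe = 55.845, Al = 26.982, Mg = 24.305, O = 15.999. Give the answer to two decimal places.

Molar mass of (Mg0.44Fe0.56)3Al2Si3O12: 1.32·24.305 + 1.68·55.845 + 2·26.982 + 3·28.085 + 12·15.999 = 456.109 g/mol.
Mass of Al per formula unit: 2 × 26.982 = 53.964 g.
Weight fraction Al = 53.964 / 456.109 = 0.1183.

11.83 mass %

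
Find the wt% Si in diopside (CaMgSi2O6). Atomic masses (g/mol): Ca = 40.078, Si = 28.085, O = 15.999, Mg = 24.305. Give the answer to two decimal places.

25.94 mass %

Formula mass = 1×40.078 + 1×24.305 + 2×28.085 + 6×15.999 = 216.547 g/mol, of which 56.170 g is Si.
So Si makes up 56.170/216.547 = 0.2594 of the mass, i.e. 25.94%.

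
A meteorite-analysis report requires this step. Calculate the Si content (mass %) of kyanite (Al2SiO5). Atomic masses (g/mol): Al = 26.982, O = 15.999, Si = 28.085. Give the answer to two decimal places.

17.33 mass %

M(Al2SiO5) = 162.044 g/mol.
Si contributes 1 × 28.085 = 28.085 g per mole.
28.085/162.044 = 0.1733 → 17.33%.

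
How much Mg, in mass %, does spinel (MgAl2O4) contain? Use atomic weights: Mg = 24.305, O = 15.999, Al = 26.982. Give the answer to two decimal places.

17.08 mass %

M(MgAl2O4) = 142.265 g/mol.
Mg contributes 1 × 24.305 = 24.305 g per mole.
24.305/142.265 = 0.1708 → 17.08%.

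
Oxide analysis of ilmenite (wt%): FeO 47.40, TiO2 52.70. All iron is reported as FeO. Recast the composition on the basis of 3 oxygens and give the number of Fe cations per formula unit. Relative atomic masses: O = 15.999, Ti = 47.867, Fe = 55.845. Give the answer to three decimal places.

FeO: 47.40/71.844 = 0.65976 mol → 0.65976 mol Fe, 0.65976 mol O.
TiO2: 52.70/79.865 = 0.65986 mol → 0.65986 mol Ti, 1.31972 mol O.
Total oxygen = 1.97948 mol. Normalization factor = 3/1.97948 = 1.51555.
Fe per 3 O = 0.65976 × 1.51555 = 1.000.

1.000 Fe apfu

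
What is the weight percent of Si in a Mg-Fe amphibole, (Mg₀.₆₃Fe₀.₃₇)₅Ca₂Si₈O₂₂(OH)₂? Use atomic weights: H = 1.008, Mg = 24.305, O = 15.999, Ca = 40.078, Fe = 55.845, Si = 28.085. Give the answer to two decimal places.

25.80 weight percent

M((Mg₀.₆₃Fe₀.₃₇)₅Ca₂Si₈O₂₂(OH)₂) = 870.702 g/mol.
Si contributes 8 × 28.085 = 224.680 g per mole.
224.680/870.702 = 0.2580 → 25.80%.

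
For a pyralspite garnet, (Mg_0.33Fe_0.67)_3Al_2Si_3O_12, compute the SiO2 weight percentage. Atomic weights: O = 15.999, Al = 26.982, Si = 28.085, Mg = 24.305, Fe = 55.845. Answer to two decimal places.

Molar mass of (Mg_0.33Fe_0.67)_3Al_2Si_3O_12 = 0.99·24.305 + 2.01·55.845 + 2·26.982 + 3·28.085 + 12·15.999 = 466.517 g/mol.
Each formula unit contains 3 Si, equivalent to 3/1 = 3.0000 mol SiO2.
M(SiO2) = 1×28.085 + 2×15.999 = 60.083 g/mol.
Mass of SiO2 per formula unit = 3.0000 × 60.083 = 180.249 g.
SiO2 wt% = 180.249 / 466.517 × 100 = 38.64%.

38.64 wt%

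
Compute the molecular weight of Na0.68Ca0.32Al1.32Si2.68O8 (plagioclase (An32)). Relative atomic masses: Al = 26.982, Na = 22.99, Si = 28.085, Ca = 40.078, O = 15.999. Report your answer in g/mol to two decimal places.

267.33 g/mol

The formula mass is the sum 0.68(22.99) + 0.32(40.078) + 1.32(26.982) + 2.68(28.085) + 8(15.999).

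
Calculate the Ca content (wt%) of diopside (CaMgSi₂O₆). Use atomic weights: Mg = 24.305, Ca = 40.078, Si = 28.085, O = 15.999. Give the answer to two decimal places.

18.51 wt%

Molar mass of CaMgSi₂O₆: 1*40.078 + 1*24.305 + 2*28.085 + 6*15.999 = 216.547 g/mol.
Mass of Ca per formula unit: 1 × 40.078 = 40.078 g.
Weight fraction Ca = 40.078 / 216.547 = 0.1851.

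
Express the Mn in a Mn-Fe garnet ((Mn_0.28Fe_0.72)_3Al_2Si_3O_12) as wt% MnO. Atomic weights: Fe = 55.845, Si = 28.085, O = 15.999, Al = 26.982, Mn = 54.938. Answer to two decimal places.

Formula mass = 496.980 g/mol.
0.84 Mn → 0.8400 mol MnO per formula unit; M(MnO) = 70.937, so MnO mass = 59.587 g.
59.587/496.980 × 100 = 11.99 wt%.

11.99 wt%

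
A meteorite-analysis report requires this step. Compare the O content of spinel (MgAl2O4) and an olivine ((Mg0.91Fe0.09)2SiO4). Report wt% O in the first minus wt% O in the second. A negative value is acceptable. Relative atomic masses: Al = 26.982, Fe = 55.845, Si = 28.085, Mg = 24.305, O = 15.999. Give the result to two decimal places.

O in MgAl2O4: molar mass 142.265 g/mol; 4×15.999 = 63.996 g → 44.98 wt%.
O in (Mg0.91Fe0.09)2SiO4: molar mass 146.368 g/mol; 4×15.999 = 63.996 g → 43.72 wt%.
Difference = 44.98 − 43.72 = 1.26 percentage points.

1.26 percentage points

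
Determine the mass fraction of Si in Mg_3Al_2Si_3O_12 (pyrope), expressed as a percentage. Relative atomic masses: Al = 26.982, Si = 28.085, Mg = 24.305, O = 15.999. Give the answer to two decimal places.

Molar mass of Mg_3Al_2Si_3O_12: 3*24.305 + 2*26.982 + 3*28.085 + 12*15.999 = 403.122 g/mol.
Mass of Si per formula unit: 3 × 28.085 = 84.255 g.
Weight fraction Si = 84.255 / 403.122 = 0.2090.

20.90 wt%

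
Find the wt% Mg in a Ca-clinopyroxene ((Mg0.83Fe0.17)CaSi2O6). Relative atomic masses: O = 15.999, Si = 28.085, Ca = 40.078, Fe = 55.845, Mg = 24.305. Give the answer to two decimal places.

9.09 mass %

Molar mass of (Mg0.83Fe0.17)CaSi2O6: 0.83*24.305 + 0.17*55.845 + 1*40.078 + 2*28.085 + 6*15.999 = 221.909 g/mol.
Mass of Mg per formula unit: 0.83 × 24.305 = 20.173 g.
Weight fraction Mg = 20.173 / 221.909 = 0.0909.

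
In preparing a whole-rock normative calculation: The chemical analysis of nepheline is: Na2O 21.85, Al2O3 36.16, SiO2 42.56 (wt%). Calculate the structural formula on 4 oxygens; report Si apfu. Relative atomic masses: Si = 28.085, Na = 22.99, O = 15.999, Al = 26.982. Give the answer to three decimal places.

1.000 Si apfu

Na2O (M=61.979): mol = 0.35254; Na = 0.70508, O = 0.35254.
Al2O3 (M=101.961): mol = 0.35465; Al = 0.70930, O = 1.06395.
SiO2 (M=60.083): mol = 0.70835; Si = 0.70835, O = 1.41670.
ΣO = 2.83319; factor = 4/ΣO = 1.41184.
Si apfu = 0.70835 × 1.41184 = 1.000.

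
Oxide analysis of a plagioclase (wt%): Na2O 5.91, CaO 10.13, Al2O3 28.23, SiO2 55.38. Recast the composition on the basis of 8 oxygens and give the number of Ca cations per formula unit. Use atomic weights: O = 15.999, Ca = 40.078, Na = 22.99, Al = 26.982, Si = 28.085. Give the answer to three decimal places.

5.91 wt% Na2O ÷ 61.979 g/mol = 0.09535 mol, giving 0.19070 Na and 0.09535 O.
10.13 wt% CaO ÷ 56.077 g/mol = 0.18064 mol, giving 0.18064 Ca and 0.18064 O.
28.23 wt% Al2O3 ÷ 101.961 g/mol = 0.27687 mol, giving 0.55374 Al and 0.83061 O.
55.38 wt% SiO2 ÷ 60.083 g/mol = 0.92172 mol, giving 0.92172 Si and 1.84344 O.
Oxygen sums to 2.95004; scaling by 8/2.95004 = 2.71183 puts the formula on 8 O.
Ca: 0.18064 × 2.71183 = 0.490 atoms per formula unit.

0.490 Ca apfu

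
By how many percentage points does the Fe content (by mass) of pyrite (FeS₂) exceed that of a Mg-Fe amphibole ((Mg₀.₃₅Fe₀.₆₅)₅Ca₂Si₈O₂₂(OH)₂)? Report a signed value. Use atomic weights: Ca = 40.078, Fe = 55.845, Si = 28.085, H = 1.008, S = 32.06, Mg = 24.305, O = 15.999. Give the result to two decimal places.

26.71 percentage points

First mineral: 55.845 g Fe in 119.965 g formula = 46.55 wt% Fe.
Second mineral: 181.496 g Fe in 914.858 g formula = 19.84 wt% Fe.
46.55% − 19.84% gives a difference of 26.71 percentage points.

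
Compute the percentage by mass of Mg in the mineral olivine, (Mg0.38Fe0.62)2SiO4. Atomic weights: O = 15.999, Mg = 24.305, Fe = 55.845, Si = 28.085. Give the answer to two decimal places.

10.27 weight percent

Formula mass = 0.76*24.305 + 1.24*55.845 + 1*28.085 + 4*15.999 = 179.801 g/mol, of which 18.472 g is Mg.
So Mg makes up 18.472/179.801 = 0.1027 of the mass, i.e. 10.27%.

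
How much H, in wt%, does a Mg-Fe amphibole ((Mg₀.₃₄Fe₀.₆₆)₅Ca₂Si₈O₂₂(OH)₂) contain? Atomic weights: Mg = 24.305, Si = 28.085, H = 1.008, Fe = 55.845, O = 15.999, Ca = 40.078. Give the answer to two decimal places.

0.22 wt%

Formula mass = 1.70*24.305 + 3.30*55.845 + 2*40.078 + 8*28.085 + 24*15.999 + 2*1.008 = 916.435 g/mol, of which 2.016 g is H.
So H makes up 2.016/916.435 = 0.0022 of the mass, i.e. 0.22%.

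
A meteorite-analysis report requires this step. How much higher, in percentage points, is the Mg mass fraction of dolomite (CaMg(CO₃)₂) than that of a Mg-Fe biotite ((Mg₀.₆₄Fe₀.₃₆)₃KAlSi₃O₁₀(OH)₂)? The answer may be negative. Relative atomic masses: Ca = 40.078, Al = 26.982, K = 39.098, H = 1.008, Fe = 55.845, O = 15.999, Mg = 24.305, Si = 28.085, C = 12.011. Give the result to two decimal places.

2.84 percentage points

M(CaMg(CO₃)₂) = 184.399 g/mol, so wt% Mg = 24.305/184.399 × 100 = 13.18%.
M((Mg₀.₆₄Fe₀.₃₆)₃KAlSi₃O₁₀(OH)₂) = 451.317 g/mol, so wt% Mg = 46.666/451.317 × 100 = 10.34%.
13.18 − 10.34 = 2.84 pp.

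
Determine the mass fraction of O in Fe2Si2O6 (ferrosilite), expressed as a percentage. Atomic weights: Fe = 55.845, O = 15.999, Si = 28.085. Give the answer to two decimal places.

36.38 weight percent

M(Fe2Si2O6) = 263.854 g/mol.
O contributes 6 × 15.999 = 95.994 g per mole.
95.994/263.854 = 0.3638 → 36.38%.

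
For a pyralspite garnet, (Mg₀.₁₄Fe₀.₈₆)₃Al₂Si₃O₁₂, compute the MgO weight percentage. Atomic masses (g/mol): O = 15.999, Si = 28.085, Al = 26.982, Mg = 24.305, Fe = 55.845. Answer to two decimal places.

3.49 wt%

Molar mass of (Mg₀.₁₄Fe₀.₈₆)₃Al₂Si₃O₁₂ = 0.42*24.305 + 2.58*55.845 + 2*26.982 + 3*28.085 + 12*15.999 = 484.495 g/mol.
Each formula unit contains 0.42 Mg, equivalent to 0.42/1 = 0.4200 mol MgO.
M(MgO) = 1×24.305 + 1×15.999 = 40.304 g/mol.
Mass of MgO per formula unit = 0.4200 × 40.304 = 16.928 g.
MgO wt% = 16.928 / 484.495 × 100 = 3.49%.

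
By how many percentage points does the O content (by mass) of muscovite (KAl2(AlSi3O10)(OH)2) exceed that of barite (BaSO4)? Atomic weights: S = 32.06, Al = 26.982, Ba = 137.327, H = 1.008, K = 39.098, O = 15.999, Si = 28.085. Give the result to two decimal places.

20.78 percentage points

O in KAl2(AlSi3O10)(OH)2: molar mass 398.303 g/mol; 12×15.999 = 191.988 g → 48.20 wt%.
O in BaSO4: molar mass 233.383 g/mol; 4×15.999 = 63.996 g → 27.42 wt%.
Difference = 48.20 − 27.42 = 20.78 percentage points.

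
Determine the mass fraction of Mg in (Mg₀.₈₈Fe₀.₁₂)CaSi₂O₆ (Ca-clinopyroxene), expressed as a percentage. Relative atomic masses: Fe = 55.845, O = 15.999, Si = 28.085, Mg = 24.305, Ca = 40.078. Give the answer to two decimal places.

Formula mass = 0.88×24.305 + 0.12×55.845 + 1×40.078 + 2×28.085 + 6×15.999 = 220.332 g/mol, of which 21.388 g is Mg.
So Mg makes up 21.388/220.332 = 0.0971 of the mass, i.e. 9.71%.

9.71 mass %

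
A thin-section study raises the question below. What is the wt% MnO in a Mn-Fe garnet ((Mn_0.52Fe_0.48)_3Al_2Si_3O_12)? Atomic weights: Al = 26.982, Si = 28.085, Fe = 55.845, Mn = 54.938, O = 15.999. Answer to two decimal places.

Formula mass = 496.327 g/mol.
1.56 Mn → 1.5600 mol MnO per formula unit; M(MnO) = 70.937, so MnO mass = 110.662 g.
110.662/496.327 × 100 = 22.30 wt%.

22.30 wt%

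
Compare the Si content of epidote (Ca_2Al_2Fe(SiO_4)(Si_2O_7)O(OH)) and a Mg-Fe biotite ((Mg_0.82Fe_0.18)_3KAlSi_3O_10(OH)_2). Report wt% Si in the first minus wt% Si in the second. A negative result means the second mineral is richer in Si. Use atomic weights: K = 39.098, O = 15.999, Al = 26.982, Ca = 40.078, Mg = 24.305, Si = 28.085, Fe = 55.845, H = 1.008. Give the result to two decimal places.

First mineral: 84.255 g Si in 483.215 g formula = 17.44 wt% Si.
Second mineral: 84.255 g Si in 434.286 g formula = 19.40 wt% Si.
17.44% − 19.40% gives a difference of -1.96 percentage points.

-1.96 percentage points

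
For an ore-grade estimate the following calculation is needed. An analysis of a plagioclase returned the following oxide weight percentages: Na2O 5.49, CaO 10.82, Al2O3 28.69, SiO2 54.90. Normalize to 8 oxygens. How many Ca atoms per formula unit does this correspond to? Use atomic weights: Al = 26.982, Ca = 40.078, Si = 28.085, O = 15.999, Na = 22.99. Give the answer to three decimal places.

Na2O (M=61.979): mol = 0.08858; Na = 0.17716, O = 0.08858.
CaO (M=56.077): mol = 0.19295; Ca = 0.19295, O = 0.19295.
Al2O3 (M=101.961): mol = 0.28138; Al = 0.56276, O = 0.84414.
SiO2 (M=60.083): mol = 0.91374; Si = 0.91374, O = 1.82748.
ΣO = 2.95315; factor = 8/ΣO = 2.70897.
Ca apfu = 0.19295 × 2.70897 = 0.523.

0.523 Ca apfu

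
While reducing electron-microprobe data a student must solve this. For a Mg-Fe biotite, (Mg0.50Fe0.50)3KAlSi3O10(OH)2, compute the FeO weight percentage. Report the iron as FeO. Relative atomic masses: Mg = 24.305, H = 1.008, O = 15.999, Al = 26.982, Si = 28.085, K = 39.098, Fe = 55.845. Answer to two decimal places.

23.20 wt%

M((Mg0.50Fe0.50)3KAlSi3O10(OH)2) = 464.564 g/mol; M(FeO) = 71.844 g/mol.
Moles FeO per formula unit = 1.50 Fe ÷ 1 = 1.5000.
FeO fraction = (1.5000 × 71.844) / 464.564 = 107.766/464.564 = 0.2320.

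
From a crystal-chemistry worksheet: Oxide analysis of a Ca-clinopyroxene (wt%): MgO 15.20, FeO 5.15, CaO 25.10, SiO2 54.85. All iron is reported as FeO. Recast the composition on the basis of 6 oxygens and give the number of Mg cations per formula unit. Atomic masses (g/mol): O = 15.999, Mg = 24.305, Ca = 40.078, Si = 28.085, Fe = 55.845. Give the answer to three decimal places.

MgO: 15.20/40.304 = 0.37713 mol → 0.37713 mol Mg, 0.37713 mol O.
FeO: 5.15/71.844 = 0.07168 mol → 0.07168 mol Fe, 0.07168 mol O.
CaO: 25.10/56.077 = 0.44760 mol → 0.44760 mol Ca, 0.44760 mol O.
SiO2: 54.85/60.083 = 0.91290 mol → 0.91290 mol Si, 1.82580 mol O.
Total oxygen = 2.72221 mol. Normalization factor = 6/2.72221 = 2.20409.
Mg per 6 O = 0.37713 × 2.20409 = 0.831.

0.831 Mg apfu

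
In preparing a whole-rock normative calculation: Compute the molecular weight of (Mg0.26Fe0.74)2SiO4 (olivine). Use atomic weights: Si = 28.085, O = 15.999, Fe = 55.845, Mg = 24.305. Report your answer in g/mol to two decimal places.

187.37 g/mol

The formula mass is the sum 0.52(24.305) + 1.48(55.845) + 1(28.085) + 4(15.999).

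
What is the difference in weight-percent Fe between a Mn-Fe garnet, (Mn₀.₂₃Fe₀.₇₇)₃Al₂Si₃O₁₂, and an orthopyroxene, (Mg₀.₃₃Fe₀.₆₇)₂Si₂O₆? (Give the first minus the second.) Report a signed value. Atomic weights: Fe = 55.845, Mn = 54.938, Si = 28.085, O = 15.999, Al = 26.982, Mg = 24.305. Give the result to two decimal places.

First mineral: 129.002 g Fe in 497.116 g formula = 25.95 wt% Fe.
Second mineral: 74.832 g Fe in 243.038 g formula = 30.79 wt% Fe.
25.95% − 30.79% gives a difference of -4.84 percentage points.

-4.84 percentage points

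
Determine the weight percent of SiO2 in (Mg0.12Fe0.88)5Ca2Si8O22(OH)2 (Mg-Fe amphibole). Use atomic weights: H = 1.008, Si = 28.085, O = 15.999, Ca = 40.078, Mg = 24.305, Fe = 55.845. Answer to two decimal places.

50.54 wt%

Molar mass of (Mg0.12Fe0.88)5Ca2Si8O22(OH)2 = 0.60×24.305 + 4.40×55.845 + 2×40.078 + 8×28.085 + 24×15.999 + 2×1.008 = 951.129 g/mol.
Each formula unit contains 8 Si, equivalent to 8/1 = 8.0000 mol SiO2.
M(SiO2) = 1×28.085 + 2×15.999 = 60.083 g/mol.
Mass of SiO2 per formula unit = 8.0000 × 60.083 = 480.664 g.
SiO2 wt% = 480.664 / 951.129 × 100 = 50.54%.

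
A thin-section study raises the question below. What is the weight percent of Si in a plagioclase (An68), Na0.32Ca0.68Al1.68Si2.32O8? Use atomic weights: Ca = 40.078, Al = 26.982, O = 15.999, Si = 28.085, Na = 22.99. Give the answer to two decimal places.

23.86 wt%

Molar mass of Na0.32Ca0.68Al1.68Si2.32O8: 0.32*22.99 + 0.68*40.078 + 1.68*26.982 + 2.32*28.085 + 8*15.999 = 273.089 g/mol.
Mass of Si per formula unit: 2.32 × 28.085 = 65.157 g.
Weight fraction Si = 65.157 / 273.089 = 0.2386.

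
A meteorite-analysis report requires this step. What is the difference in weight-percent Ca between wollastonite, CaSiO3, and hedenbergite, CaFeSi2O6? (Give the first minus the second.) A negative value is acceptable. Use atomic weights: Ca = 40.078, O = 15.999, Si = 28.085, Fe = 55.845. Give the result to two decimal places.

First mineral: 40.078 g Ca in 116.160 g formula = 34.50 wt% Ca.
Second mineral: 40.078 g Ca in 248.087 g formula = 16.15 wt% Ca.
34.50% − 16.15% gives a difference of 18.35 percentage points.

18.35 percentage points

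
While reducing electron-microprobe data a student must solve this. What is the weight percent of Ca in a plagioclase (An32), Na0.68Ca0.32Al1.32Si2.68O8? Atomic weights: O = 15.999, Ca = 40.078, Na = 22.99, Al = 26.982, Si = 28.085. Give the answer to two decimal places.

Formula mass = 0.68*22.99 + 0.32*40.078 + 1.32*26.982 + 2.68*28.085 + 8*15.999 = 267.334 g/mol, of which 12.825 g is Ca.
So Ca makes up 12.825/267.334 = 0.0480 of the mass, i.e. 4.80%.

4.80 mass %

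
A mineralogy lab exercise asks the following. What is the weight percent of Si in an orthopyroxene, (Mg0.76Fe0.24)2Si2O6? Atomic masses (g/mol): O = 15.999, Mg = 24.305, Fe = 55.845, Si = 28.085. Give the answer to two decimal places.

Molar mass of (Mg0.76Fe0.24)2Si2O6: 1.52×24.305 + 0.48×55.845 + 2×28.085 + 6×15.999 = 215.913 g/mol.
Mass of Si per formula unit: 2 × 28.085 = 56.170 g.
Weight fraction Si = 56.170 / 215.913 = 0.2602.

26.02 wt%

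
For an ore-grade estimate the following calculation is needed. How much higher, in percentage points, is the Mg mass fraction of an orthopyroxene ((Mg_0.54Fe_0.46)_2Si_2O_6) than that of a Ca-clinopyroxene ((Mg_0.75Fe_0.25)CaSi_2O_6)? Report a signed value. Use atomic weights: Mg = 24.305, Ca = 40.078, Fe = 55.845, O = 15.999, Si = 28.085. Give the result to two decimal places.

M((Mg_0.54Fe_0.46)_2Si_2O_6) = 229.791 g/mol, so wt% Mg = 26.249/229.791 × 100 = 11.42%.
M((Mg_0.75Fe_0.25)CaSi_2O_6) = 224.432 g/mol, so wt% Mg = 18.229/224.432 × 100 = 8.12%.
11.42 − 8.12 = 3.30 pp.

3.30 percentage points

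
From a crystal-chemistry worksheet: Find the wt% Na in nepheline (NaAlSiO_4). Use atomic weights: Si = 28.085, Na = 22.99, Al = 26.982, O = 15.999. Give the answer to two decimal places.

16.18 weight percent

M(NaAlSiO_4) = 142.053 g/mol.
Na contributes 1 × 22.99 = 22.990 g per mole.
22.990/142.053 = 0.1618 → 16.18%.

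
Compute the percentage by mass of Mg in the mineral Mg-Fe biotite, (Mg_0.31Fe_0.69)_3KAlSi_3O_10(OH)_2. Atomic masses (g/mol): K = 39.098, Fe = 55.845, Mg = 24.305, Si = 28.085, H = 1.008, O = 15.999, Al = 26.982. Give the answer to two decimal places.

4.68 mass %

M((Mg_0.31Fe_0.69)_3KAlSi_3O_10(OH)_2) = 482.542 g/mol.
Mg contributes 0.93 × 24.305 = 22.604 g per mole.
22.604/482.542 = 0.0468 → 4.68%.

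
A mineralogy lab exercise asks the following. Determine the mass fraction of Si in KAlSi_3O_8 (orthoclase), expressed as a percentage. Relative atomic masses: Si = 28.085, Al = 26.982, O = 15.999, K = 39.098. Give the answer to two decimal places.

30.27 mass %

Formula mass = 1·39.098 + 1·26.982 + 3·28.085 + 8·15.999 = 278.327 g/mol, of which 84.255 g is Si.
So Si makes up 84.255/278.327 = 0.3027 of the mass, i.e. 30.27%.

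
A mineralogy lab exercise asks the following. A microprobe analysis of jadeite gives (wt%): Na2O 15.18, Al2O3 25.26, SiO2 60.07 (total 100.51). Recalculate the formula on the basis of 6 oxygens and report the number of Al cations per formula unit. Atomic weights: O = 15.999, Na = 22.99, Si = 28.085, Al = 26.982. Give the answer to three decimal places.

0.995 Al apfu

15.18 wt% Na2O ÷ 61.979 g/mol = 0.24492 mol, giving 0.48984 Na and 0.24492 O.
25.26 wt% Al2O3 ÷ 101.961 g/mol = 0.24774 mol, giving 0.49548 Al and 0.74322 O.
60.07 wt% SiO2 ÷ 60.083 g/mol = 0.99978 mol, giving 0.99978 Si and 1.99956 O.
Oxygen sums to 2.98770; scaling by 6/2.98770 = 2.00823 puts the formula on 6 O.
Al: 0.49548 × 2.00823 = 0.995 atoms per formula unit.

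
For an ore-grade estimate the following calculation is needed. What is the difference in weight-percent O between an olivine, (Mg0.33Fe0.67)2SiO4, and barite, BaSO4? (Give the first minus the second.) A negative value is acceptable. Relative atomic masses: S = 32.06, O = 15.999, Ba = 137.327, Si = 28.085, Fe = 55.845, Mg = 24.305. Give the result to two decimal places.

O in (Mg0.33Fe0.67)2SiO4: molar mass 182.955 g/mol; 4×15.999 = 63.996 g → 34.98 wt%.
O in BaSO4: molar mass 233.383 g/mol; 4×15.999 = 63.996 g → 27.42 wt%.
Difference = 34.98 − 27.42 = 7.56 percentage points.

7.56 percentage points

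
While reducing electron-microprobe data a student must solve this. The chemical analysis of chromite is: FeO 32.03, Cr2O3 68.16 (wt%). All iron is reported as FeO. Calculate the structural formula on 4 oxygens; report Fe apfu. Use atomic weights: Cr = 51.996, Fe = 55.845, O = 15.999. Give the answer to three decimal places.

32.03 wt% FeO ÷ 71.844 g/mol = 0.44583 mol, giving 0.44583 Fe and 0.44583 O.
68.16 wt% Cr2O3 ÷ 151.989 g/mol = 0.44845 mol, giving 0.89690 Cr and 1.34535 O.
Oxygen sums to 1.79118; scaling by 4/1.79118 = 2.23316 puts the formula on 4 O.
Fe: 0.44583 × 2.23316 = 0.996 atoms per formula unit.

0.996 Fe apfu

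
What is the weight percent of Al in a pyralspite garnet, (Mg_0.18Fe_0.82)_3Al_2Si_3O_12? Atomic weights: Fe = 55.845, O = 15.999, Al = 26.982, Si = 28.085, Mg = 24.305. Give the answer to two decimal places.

11.23 wt%

Molar mass of (Mg_0.18Fe_0.82)_3Al_2Si_3O_12: 0.54×24.305 + 2.46×55.845 + 2×26.982 + 3×28.085 + 12×15.999 = 480.710 g/mol.
Mass of Al per formula unit: 2 × 26.982 = 53.964 g.
Weight fraction Al = 53.964 / 480.710 = 0.1123.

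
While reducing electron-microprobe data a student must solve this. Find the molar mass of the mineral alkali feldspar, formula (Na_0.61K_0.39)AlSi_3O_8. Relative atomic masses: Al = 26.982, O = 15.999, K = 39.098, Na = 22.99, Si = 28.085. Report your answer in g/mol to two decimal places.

268.50 g/mol

M = 0.61·22.99 + 0.39·39.098 + 1·26.982 + 3·28.085 + 8·15.999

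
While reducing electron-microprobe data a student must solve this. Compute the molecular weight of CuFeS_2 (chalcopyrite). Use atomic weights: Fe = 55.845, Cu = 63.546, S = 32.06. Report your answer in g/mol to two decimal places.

183.51 g/mol

Cu: 1 × 63.546 = 63.5460
Fe: 1 × 55.845 = 55.8450
S: 2 × 32.06 = 64.1200
Summing the contributions gives the formula mass.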